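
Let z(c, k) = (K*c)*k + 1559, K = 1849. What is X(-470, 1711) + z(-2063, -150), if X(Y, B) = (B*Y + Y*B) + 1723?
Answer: 570567992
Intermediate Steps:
z(c, k) = 1559 + 1849*c*k (z(c, k) = (1849*c)*k + 1559 = 1849*c*k + 1559 = 1559 + 1849*c*k)
X(Y, B) = 1723 + 2*B*Y (X(Y, B) = (B*Y + B*Y) + 1723 = 2*B*Y + 1723 = 1723 + 2*B*Y)
X(-470, 1711) + z(-2063, -150) = (1723 + 2*1711*(-470)) + (1559 + 1849*(-2063)*(-150)) = (1723 - 1608340) + (1559 + 572173050) = -1606617 + 572174609 = 570567992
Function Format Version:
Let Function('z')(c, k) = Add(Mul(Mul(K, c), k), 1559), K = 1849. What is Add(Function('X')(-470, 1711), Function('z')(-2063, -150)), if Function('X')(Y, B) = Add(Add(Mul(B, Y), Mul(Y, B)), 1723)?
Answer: 570567992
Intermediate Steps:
Function('z')(c, k) = Add(1559, Mul(1849, c, k)) (Function('z')(c, k) = Add(Mul(Mul(1849, c), k), 1559) = Add(Mul(1849, c, k), 1559) = Add(1559, Mul(1849, c, k)))
Function('X')(Y, B) = Add(1723, Mul(2, B, Y)) (Function('X')(Y, B) = Add(Add(Mul(B, Y), Mul(B, Y)), 1723) = Add(Mul(2, B, Y), 1723) = Add(1723, Mul(2, B, Y)))
Add(Function('X')(-470, 1711), Function('z')(-2063, -150)) = Add(Add(1723, Mul(2, 1711, -470)), Add(1559, Mul(1849, -2063, -150))) = Add(Add(1723, -1608340), Add(1559, 572173050)) = Add(-1606617, 572174609) = 570567992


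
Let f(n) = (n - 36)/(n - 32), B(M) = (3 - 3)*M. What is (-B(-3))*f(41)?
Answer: 0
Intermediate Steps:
B(M) = 0 (B(M) = 0*M = 0)
f(n) = (-36 + n)/(-32 + n)
(-B(-3))*f(41) = (-1*0)*((-36 + 41)/(-32 + 41)) = 0*(5/9) = 0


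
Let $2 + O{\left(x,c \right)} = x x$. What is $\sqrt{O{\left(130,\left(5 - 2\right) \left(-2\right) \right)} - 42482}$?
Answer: $4 i \sqrt{1599} \approx 159.95 i$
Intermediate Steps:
$O{\left(x,c \right)} = -2 + x^{2}$ ($O{\left(x,c \right)} = -2 + x x = -2 + x^{2}$)
$\sqrt{O{\left(130,\left(5 - 2\right) \left(-2\right) \right)} - 42482} = \sqrt{\left(-2 + 130^{2}\right) - 42482} = \sqrt{\left(-2 + 16900\right) - 42482} = \sqrt{16898 - 42482} = \sqrt{-25584} = 4 i \sqrt{1599}$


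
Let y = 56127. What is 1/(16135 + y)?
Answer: 1/72262 ≈ 1.3839e-5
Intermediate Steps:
1/(16135 + y) = 1/(16135 + 56127) = 1/72262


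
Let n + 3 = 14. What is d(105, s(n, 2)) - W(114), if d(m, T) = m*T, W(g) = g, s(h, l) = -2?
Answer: -324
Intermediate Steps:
n = 11 (n = -3 + 14 = 11)
d(m, T) = T*m
d(105, s(n, 2)) - W(114) = -2*105 - 1*114 = -210 - 114 = -324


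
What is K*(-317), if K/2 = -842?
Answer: 533828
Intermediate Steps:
K = -1684 (K = 2*(-842) = -1684)
K*(-317) = -1684*(-317) = 533828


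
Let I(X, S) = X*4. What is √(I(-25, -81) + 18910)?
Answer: 3*√2090 ≈ 137.15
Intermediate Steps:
I(X, S) = 4*X
√(I(-25, -81) + 18910) = √(4*(-25) + 18910) = √(-100 + 18910) = √18810 = 3*√2090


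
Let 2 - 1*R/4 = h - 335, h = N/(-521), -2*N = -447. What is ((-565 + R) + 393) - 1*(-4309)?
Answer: 2858579/521 ≈ 5486.7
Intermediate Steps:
N = 447/2 (N = -½*(-447) = 447/2 ≈ 223.50)
h = -447/1042 (h = (447/2)/(-521) = (447/2)*(-1/521) = -447/1042 ≈ -0.42898)
R = 703202/521 (R = 8 - 4*(-447/1042 - 335) = 8 - 4*(-349517/1042) = 8 + 699034/521 = 703202/521 ≈ 1349.7)
((-565 + R) + 393) - 1*(-4309) = ((-565 + 703202/521) + 393) - 1*(-4309) = (408837/521 + 393) + 4309 = 613590/521 + 4309 = 2858579/521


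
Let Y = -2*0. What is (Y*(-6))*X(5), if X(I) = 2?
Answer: 0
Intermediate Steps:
Y = 0
(Y*(-6))*X(5) = (0*(-6))*2 = 0*2 = 0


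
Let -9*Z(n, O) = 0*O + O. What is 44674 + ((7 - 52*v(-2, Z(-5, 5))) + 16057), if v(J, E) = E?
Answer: 546902/9 ≈ 60767.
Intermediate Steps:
Z(n, O) = -O/9 (Z(n, O) = -(0*O + O)/9 = -(0 + O)/9 = -O/9)
44674 + ((7 - 52*v(-2, Z(-5, 5))) + 16057) = 44674 + ((7 - (-52)*5/9) + 16057) = 44674 + ((7 - 52*(-5/9)) + 16057) = 44674 + ((7 + 260/9) + 16057) = 44674 + (323/9 + 16057) = 44674 + 144836/9 = 546902/9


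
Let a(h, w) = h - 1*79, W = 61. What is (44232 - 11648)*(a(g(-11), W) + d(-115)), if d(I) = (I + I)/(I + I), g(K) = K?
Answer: -2899976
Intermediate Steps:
d(I) = 1 (d(I) = (2*I)/((2*I)) = (2*I)*(1/(2*I)) = 1)
a(h, w) = -79 + h (a(h, w) = h - 79 = -79 + h)
(44232 - 11648)*(a(g(-11), W) + d(-115)) = (44232 - 11648)*((-79 - 11) + 1) = 32584*(-90 + 1) = 32584*(-89) = -2899976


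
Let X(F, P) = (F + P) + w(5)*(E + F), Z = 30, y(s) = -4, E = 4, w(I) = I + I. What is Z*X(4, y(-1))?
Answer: 2400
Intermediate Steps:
w(I) = 2*I
X(F, P) = 40 + P + 11*F (X(F, P) = (F + P) + (2*5)*(4 + F) = (F + P) + 10*(4 + F) = (F + P) + (40 + 10*F) = 40 + P + 11*F)
Z*X(4, y(-1)) = 30*(40 - 4 + 11*4) = 30*(40 - 4 + 44) = 30*80 = 2400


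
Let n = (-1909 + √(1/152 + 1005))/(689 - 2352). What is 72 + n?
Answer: 121645/1663 - √5804918/126388 ≈ 73.129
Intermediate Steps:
n = 1909/1663 - √5804918/126388 (n = (-1909 + √(1/152 + 1005))/(-1663) = (-1909 + √(152761/152))*(-1/1663) = (-1909 + √5804918/76)*(-1/1663) = 1909/1663 - √5804918/126388 ≈ 1.1289)
72 + n = 72 + (1909/1663 - √5804918/126388) = 121645/1663 - √5804918/126388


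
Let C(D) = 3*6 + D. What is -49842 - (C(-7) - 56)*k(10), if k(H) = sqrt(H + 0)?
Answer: -49842 + 45*sqrt(10) ≈ -49700.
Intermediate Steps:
C(D) = 18 + D
k(H) = sqrt(H)
-49842 - (C(-7) - 56)*k(10) = -49842 - ((18 - 7) - 56)*sqrt(10) = -49842 - (11 - 56)*sqrt(10) = -49842 - (-45)*sqrt(10) = -49842 + 45*sqrt(10)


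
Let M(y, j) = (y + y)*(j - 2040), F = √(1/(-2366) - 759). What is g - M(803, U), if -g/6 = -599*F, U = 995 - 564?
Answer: 2584054 + 1797*I*√25141130/91 ≈ 2.5841e+6 + 99015.0*I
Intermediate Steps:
U = 431
F = I*√25141130/182 (F = √(-1/2366 - 759) = √(-1795795/2366) = I*√25141130/182 ≈ 27.55*I)
M(y, j) = 2*y*(-2040 + j) (M(y, j) = (2*y)*(-2040 + j) = 2*y*(-2040 + j))
g = 1797*I*√25141130/91 (g = -(-3594)*I*√25141130/182 = -(-1797)*I*√25141130/91 = 1797*I*√25141130/91 ≈ 99015.0*I)
g - M(803, U) = 1797*I*√25141130/91 - 2*803*(-2040 + 431) = 1797*I*√25141130/91 - 2*803*(-1609) = 1797*I*√25141130/91 - 1*(-2584054) = 1797*I*√25141130/91 + 2584054 = 2584054 + 1797*I*√25141130/91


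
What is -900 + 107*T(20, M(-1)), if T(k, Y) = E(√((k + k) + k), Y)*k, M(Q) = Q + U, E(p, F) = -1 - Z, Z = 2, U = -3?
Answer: -7320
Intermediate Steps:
E(p, F) = -3 (E(p, F) = -1 - 1*2 = -1 - 2 = -3)
M(Q) = -3 + Q (M(Q) = Q - 3 = -3 + Q)
T(k, Y) = -3*k
-900 + 107*T(20, M(-1)) = -900 + 107*(-3*20) = -900 + 107*(-60) = -900 - 6420 = -7320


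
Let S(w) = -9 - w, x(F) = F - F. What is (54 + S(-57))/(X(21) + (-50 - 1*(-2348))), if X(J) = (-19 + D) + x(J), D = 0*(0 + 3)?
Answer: 102/2279 ≈ 0.044756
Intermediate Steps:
x(F) = 0
D = 0 (D = 0*3 = 0)
X(J) = -19 (X(J) = (-19 + 0) + 0 = -19 + 0 = -19)
(54 + S(-57))/(X(21) + (-50 - 1*(-2348))) = (54 + (-9 - 1*(-57)))/(-19 + (-50 - 1*(-2348))) = (54 + (-9 + 57))/(-19 + (-50 + 2348)) = (54 + 48)/(-19 + 2298) = 102/2279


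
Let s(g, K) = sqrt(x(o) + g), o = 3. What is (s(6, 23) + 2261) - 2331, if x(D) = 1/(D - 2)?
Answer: -70 + sqrt(7) ≈ -67.354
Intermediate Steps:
x(D) = 1/(-2 + D)
s(g, K) = sqrt(1 + g) (s(g, K) = sqrt(1/(-2 + 3) + g) = sqrt(1/1 + g) = sqrt(1 + g))
(s(6, 23) + 2261) - 2331 = (sqrt(1 + 6) + 2261) - 2331 = (sqrt(7) + 2261) - 2331 = (2261 + sqrt(7)) - 2331 = -70 + sqrt(7)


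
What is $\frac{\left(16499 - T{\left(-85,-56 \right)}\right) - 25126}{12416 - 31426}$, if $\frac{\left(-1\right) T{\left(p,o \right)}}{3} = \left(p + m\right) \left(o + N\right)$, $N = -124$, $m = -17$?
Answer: $- \frac{46453}{19010} \approx -2.4436$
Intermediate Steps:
$T{\left(p,o \right)} = - 3 \left(-124 + o\right) \left(-17 + p\right)$ ($T{\left(p,o \right)} = - 3 \left(p - 17\right) \left(o - 124\right) = - 3 \left(-17 + p\right) \left(-124 + o\right) = - 3 \left(-124 + o\right) \left(-17 + p\right)$)
$\frac{\left(16499 - T{\left(-85,-56 \right)}\right) - 25126}{12416 - 31426} = \frac{\left(16499 - \left(-6324 + 51 \left(-56\right) + 372 \left(-85\right) - \left(-168\right) \left(-85\right)\right)\right) - 25126}{12416 - 31426} = \frac{\left(16499 - \left(-6324 - 2856 - 31620 - 14280\right)\right) - 25126}{-19010} = \left(\left(16499 - -55080\right) - 25126\right) \left(- \frac{1}{19010}\right) = \left(\left(16499 + 55080\right) - 25126\right) \left(- \frac{1}{19010}\right) = \left(71579 - 25126\right) \left(- \frac{1}{19010}\right) = 46453 \left(- \frac{1}{19010}\right) = - \frac{46453}{19010}$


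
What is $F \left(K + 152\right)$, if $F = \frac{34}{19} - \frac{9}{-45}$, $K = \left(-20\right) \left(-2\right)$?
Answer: $\frac{36288}{95} \approx 381.98$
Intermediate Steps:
$K = 40$
$F = \frac{189}{95}$ ($F = 34 \cdot \frac{1}{19} - - \frac{1}{5} = \frac{34}{19} + \frac{1}{5} = \frac{189}{95} \approx 1.9895$)
$F \left(K + 152\right) = \frac{189 \left(40 + 152\right)}{95} = \frac{189}{95} \cdot 192 = \frac{36288}{95}$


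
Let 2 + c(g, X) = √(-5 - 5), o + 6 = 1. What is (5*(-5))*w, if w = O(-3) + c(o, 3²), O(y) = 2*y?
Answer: 200 - 25*I*√10 ≈ 200.0 - 79.057*I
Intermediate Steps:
o = -5 (o = -6 + 1 = -5)
c(g, X) = -2 + I*√10 (c(g, X) = -2 + √(-5 - 5) = -2 + √(-10) = -2 + I*√10)
w = -8 + I*√10 (w = 2*(-3) + (-2 + I*√10) = -6 + (-2 + I*√10) = -8 + I*√10 ≈ -8.0 + 3.1623*I)
(5*(-5))*w = (5*(-5))*(-8 + I*√10) = -25*(-8 + I*√10) = 200 - 25*I*√10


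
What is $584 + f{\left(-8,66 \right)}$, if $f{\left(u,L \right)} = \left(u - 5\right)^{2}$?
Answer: $753$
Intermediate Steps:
$f{\left(u,L \right)} = \left(-5 + u\right)^{2}$
$584 + f{\left(-8,66 \right)} = 584 + \left(-5 - 8\right)^{2} = 584 + \left(-13\right)^{2} = 584 + 169 = 753$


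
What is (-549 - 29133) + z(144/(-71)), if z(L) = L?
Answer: -2107566/71 ≈ -29684.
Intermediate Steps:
(-549 - 29133) + z(144/(-71)) = (-549 - 29133) + 144/(-71) = -29682 + 144*(-1/71) = -29682 - 144/71 = -2107566/71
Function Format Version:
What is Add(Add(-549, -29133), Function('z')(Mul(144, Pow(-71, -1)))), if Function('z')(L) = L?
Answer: Rational(-2107566, 71) ≈ -29684.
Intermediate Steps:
Add(Add(-549, -29133), Function('z')(Mul(144, Pow(-71, -1)))) = Add(Add(-549, -29133), Mul(144, Pow(-71, -1))) = Add(-29682, Mul(144, Rational(-1, 71))) = Add(-29682, Rational(-144, 71)) = Rational(-2107566, 71)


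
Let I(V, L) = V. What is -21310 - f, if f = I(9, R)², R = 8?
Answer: -21391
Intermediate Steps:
f = 81 (f = 9² = 81)
-21310 - f = -21310 - 1*81 = -21310 - 81 = -21391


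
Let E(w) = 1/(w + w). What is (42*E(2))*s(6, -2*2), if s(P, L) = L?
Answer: -42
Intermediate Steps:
E(w) = 1/(2*w)
(42*E(2))*s(6, -2*2) = (42*((½)/2))*(-2*2) = (42*((½)*(½)))*(-4) = (42*(¼))*(-4) = (21/2)*(-4) = -42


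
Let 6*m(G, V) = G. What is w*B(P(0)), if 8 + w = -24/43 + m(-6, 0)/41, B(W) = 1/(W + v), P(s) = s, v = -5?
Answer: 15131/8815 ≈ 1.7165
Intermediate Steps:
m(G, V) = G/6
B(W) = 1/(-5 + W) (B(W) = 1/(W - 5) = 1/(-5 + W))
w = -15131/1763 (w = -8 + (-24/43 + ((⅙)*(-6))/41) = -8 + (-24*1/43 - 1*1/41) = -8 + (-24/43 - 1/41) = -8 - 1027/1763 = -15131/1763 ≈ -8.5825)
w*B(P(0)) = -15131/(1763*(-5 + 0)) = -15131/1763/(-5) = -15131/1763*(-⅕) = 15131/8815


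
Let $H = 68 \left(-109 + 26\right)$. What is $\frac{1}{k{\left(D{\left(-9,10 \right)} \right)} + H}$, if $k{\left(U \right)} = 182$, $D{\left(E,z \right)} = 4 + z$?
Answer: $- \frac{1}{5462} \approx -0.00018308$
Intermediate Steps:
$H = -5644$ ($H = 68 \left(-83\right) = -5644$)
$\frac{1}{k{\left(D{\left(-9,10 \right)} \right)} + H} = \frac{1}{182 - 5644} = \frac{1}{-5462} = - \frac{1}{5462}$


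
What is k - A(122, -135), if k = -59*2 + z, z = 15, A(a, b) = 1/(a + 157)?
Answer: -28738/279 ≈ -103.00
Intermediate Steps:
A(a, b) = 1/(157 + a)
k = -103 (k = -59*2 + 15 = -118 + 15 = -103)
k - A(122, -135) = -103 - 1/(157 + 122) = -103 - 1/279 = -28738/279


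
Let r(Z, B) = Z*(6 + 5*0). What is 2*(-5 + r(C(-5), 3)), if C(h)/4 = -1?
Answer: -58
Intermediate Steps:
C(h) = -4 (C(h) = 4*(-1) = -4)
r(Z, B) = 6*Z (r(Z, B) = Z*(6 + 0) = Z*6 = 6*Z)
2*(-5 + r(C(-5), 3)) = 2*(-5 + 6*(-4)) = 2*(-5 - 24) = 2*(-29) = -58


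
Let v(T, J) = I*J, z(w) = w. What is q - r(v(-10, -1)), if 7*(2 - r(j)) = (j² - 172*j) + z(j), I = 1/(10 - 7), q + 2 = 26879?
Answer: 1693639/63 ≈ 26883.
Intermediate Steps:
q = 26877 (q = -2 + 26879 = 26877)
I = ⅓ (I = 1/3 = ⅓ ≈ 0.33333)
v(T, J) = J/3
r(j) = 2 - j²/7 + 171*j/7 (r(j) = 2 - ((j² - 172*j) + j)/7 = 2 - (j² - 171*j)/7 = 2 + (-j²/7 + 171*j/7) = 2 - j²/7 + 171*j/7)
q - r(v(-10, -1)) = 26877 - (2 - ((⅓)*(-1))²/7 + 171*((⅓)*(-1))/7) = 26877 - (2 - (-⅓)²/7 + (171/7)*(-⅓)) = 26877 - (2 - ⅐*⅑ - 57/7) = 26877 - (2 - 1/63 - 57/7) = 26877 - 1*(-388/63) = 26877 + 388/63 = 1693639/63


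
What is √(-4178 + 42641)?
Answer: √38463 ≈ 196.12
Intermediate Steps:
√(-4178 + 42641) = √38463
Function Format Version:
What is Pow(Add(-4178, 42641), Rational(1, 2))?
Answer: Pow(38463, Rational(1, 2)) ≈ 196.12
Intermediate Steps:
Pow(Add(-4178, 42641), Rational(1, 2)) = Pow(38463, Rational(1, 2))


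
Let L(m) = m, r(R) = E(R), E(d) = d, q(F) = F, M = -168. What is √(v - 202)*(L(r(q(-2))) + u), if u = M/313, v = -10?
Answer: -1588*I*√53/313 ≈ -36.935*I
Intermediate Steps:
r(R) = R
u = -168/313 ≈ -0.53674
√(v - 202)*(L(r(q(-2))) + u) = √(-10 - 202)*(-2 - 168/313) = √(-212)*(-794/313) = (2*I*√53)*(-794/313) = -1588*I*√53/313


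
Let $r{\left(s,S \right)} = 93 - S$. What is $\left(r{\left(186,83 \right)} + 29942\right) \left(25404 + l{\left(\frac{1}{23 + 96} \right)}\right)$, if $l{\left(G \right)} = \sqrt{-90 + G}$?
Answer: $760900608 + \frac{29952 i \sqrt{1274371}}{119} \approx 7.609 \cdot 10^{8} + 2.8414 \cdot 10^{5} i$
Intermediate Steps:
$\left(r{\left(186,83 \right)} + 29942\right) \left(25404 + l{\left(\frac{1}{23 + 96} \right)}\right) = \left(\left(93 - 83\right) + 29942\right) \left(25404 + \sqrt{-90 + \frac{1}{23 + 96}}\right) = \left(\left(93 - 83\right) + 29942\right) \left(25404 + \sqrt{-90 + \frac{1}{119}}\right) = \left(10 + 29942\right) \left(25404 + \sqrt{-90 + \frac{1}{119}}\right) = 29952 \left(25404 + \sqrt{- \frac{10709}{119}}\right) = 29952 \left(25404 + \frac{i \sqrt{1274371}}{119}\right) = 760900608 + \frac{29952 i \sqrt{1274371}}{119}$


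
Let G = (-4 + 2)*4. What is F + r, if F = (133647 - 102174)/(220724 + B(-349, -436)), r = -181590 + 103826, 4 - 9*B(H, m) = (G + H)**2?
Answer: -144568513987/1859071 ≈ -77764.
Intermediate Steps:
G = -8 (G = -2*4 = -8)
B(H, m) = 4/9 - (-8 + H)**2/9
r = -77764
F = 283257/1859071 (F = (133647 - 102174)/(220724 + (4/9 - (-8 - 349)**2/9)) = 31473/(220724 + (4/9 - 1/9*(-357)**2)) = 31473/(220724 + (4/9 - 1/9*127449)) = 31473/(220724 + (4/9 - 14161)) = 31473/(220724 - 127445/9) = 31473/(1859071/9) = 31473*(9/1859071) = 283257/1859071 ≈ 0.15236)
F + r = 283257/1859071 - 77764 = -144568513987/1859071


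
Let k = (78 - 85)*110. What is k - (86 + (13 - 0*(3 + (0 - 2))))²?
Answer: -10571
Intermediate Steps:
k = -770 (k = -7*110 = -770)
k - (86 + (13 - 0*(3 + (0 - 2))))² = -770 - (86 + (13 - 0*(3 + (0 - 2))))² = -770 - (86 + (13 - 0*(3 - 2)))² = -770 - (86 + (13 - 0))² = -770 - (86 + (13 - 1*0))² = -770 - (86 + (13 + 0))² = -770 - (86 + 13)² = -770 - 1*99² = -770 - 1*9801 = -770 - 9801 = -10571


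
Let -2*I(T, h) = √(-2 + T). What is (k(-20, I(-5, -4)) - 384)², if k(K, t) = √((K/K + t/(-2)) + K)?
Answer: (768 - √(-76 + I*√7))²/4 ≈ 1.4738e+5 - 3347.5*I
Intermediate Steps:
I(T, h) = -√(-2 + T)/2
k(K, t) = √(1 + K - t/2) (k(K, t) = √((1 + t*(-½)) + K) = √((1 - t/2) + K) = √(1 + K - t/2))
(k(-20, I(-5, -4)) - 384)² = (√(4 - (-1)*√(-2 - 5) + 4*(-20))/2 - 384)² = (√(4 - (-1)*√(-7) - 80)/2 - 384)² = (√(4 - (-1)*I*√7 - 80)/2 - 384)² = (√(4 + I*√7 - 80)/2 - 384)² = (√(-76 + I*√7)/2 - 384)² = (-384 + √(-76 + I*√7)/2)²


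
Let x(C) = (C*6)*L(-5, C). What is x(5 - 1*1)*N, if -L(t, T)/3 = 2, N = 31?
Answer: -4464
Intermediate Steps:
L(t, T) = -6 (L(t, T) = -3*2 = -6)
x(C) = -36*C (x(C) = (C*6)*(-6) = (6*C)*(-6) = -36*C)
x(5 - 1*1)*N = -36*(5 - 1*1)*31 = -36*(5 - 1)*31 = -36*4*31 = -144*31 = -4464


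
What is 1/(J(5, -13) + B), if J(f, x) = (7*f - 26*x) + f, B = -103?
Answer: 1/275 ≈ 0.0036364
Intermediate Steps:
J(f, x) = -26*x + 8*f (J(f, x) = (-26*x + 7*f) + f = -26*x + 8*f)
1/(J(5, -13) + B) = 1/((-26*(-13) + 8*5) - 103) = 1/((338 + 40) - 103) = 1/(378 - 103) = 1/275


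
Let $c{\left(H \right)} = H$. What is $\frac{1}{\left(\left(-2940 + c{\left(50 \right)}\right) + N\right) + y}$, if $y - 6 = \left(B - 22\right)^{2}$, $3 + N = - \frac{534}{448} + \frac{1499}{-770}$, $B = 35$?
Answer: $- \frac{12320}{33524429} \approx -0.00036749$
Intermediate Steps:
$N = - \frac{75629}{12320}$ ($N = -3 + \left(- \frac{534}{448} + \frac{1499}{-770}\right) = -3 + \left(\left(-534\right) \frac{1}{448} + 1499 \left(- \frac{1}{770}\right)\right) = -3 - \frac{38669}{12320} = - \frac{75629}{12320} \approx -6.1387$)
$y = 175$ ($y = 6 + \left(35 - 22\right)^{2} = 6 + 13^{2} = 6 + 169 = 175$)
$\frac{1}{\left(\left(-2940 + c{\left(50 \right)}\right) + N\right) + y} = \frac{1}{\left(\left(-2940 + 50\right) - \frac{75629}{12320}\right) + 175} = \frac{1}{\left(-2890 - \frac{75629}{12320}\right) + 175} = \frac{1}{- \frac{35680429}{12320} + 175} = \frac{1}{- \frac{33524429}{12320}} = - \frac{12320}{33524429}$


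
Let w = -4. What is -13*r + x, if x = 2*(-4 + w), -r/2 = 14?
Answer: 348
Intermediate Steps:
r = -28 (r = -2*14 = -28)
x = -16 (x = 2*(-4 - 4) = 2*(-8) = -16)
-13*r + x = -13*(-28) - 16 = 364 - 16 = 348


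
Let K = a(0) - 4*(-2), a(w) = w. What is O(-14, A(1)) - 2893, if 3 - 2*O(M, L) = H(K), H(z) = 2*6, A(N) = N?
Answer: -5795/2 ≈ -2897.5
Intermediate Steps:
K = 8 (K = 0 - 4*(-2) = 0 + 8 = 8)
H(z) = 12
O(M, L) = -9/2 (O(M, L) = 3/2 - 1/2*12 = 3/2 - 6 = -9/2)
O(-14, A(1)) - 2893 = -9/2 - 2893 = -5795/2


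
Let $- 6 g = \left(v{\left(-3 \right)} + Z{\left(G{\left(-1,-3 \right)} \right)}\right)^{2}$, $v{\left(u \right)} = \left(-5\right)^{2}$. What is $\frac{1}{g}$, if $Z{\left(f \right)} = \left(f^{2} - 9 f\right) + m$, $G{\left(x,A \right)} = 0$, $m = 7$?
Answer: $- \frac{3}{512} \approx -0.0058594$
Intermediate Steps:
$Z{\left(f \right)} = 7 + f^{2} - 9 f$ ($Z{\left(f \right)} = \left(f^{2} - 9 f\right) + 7 = 7 + f^{2} - 9 f$)
$v{\left(u \right)} = 25$
$g = - \frac{512}{3}$ ($g = - \frac{\left(25 + \left(7 + 0^{2} - 0\right)\right)^{2}}{6} = - \frac{\left(25 + \left(7 + 0 + 0\right)\right)^{2}}{6} = - \frac{\left(25 + 7\right)^{2}}{6} = - \frac{32^{2}}{6} = \left(- \frac{1}{6}\right) 1024 = - \frac{512}{3} \approx -170.67$)
$\frac{1}{g} = \frac{1}{- \frac{512}{3}} = - \frac{3}{512}$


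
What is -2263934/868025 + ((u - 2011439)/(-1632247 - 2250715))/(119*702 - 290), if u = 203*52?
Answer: -731812258545439909/280588057480482400 ≈ -2.6081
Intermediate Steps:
u = 10556
-2263934/868025 + ((u - 2011439)/(-1632247 - 2250715))/(119*702 - 290) = -2263934/868025 + ((10556 - 2011439)/(-1632247 - 2250715))/(119*702 - 290) = -2263934*1/868025 + (-2000883/(-3882962))/(83538 - 290) = -2263934/868025 - 2000883*(-1/3882962)/83248 = -2263934/868025 + (2000883/3882962)*(1/83248) = -2263934/868025 + 2000883/323248820576 = -731812258545439909/280588057480482400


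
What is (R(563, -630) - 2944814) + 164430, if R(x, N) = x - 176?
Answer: -2779997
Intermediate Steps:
R(x, N) = -176 + x
(R(563, -630) - 2944814) + 164430 = ((-176 + 563) - 2944814) + 164430 = (387 - 2944814) + 164430 = -2944427 + 164430 = -2779997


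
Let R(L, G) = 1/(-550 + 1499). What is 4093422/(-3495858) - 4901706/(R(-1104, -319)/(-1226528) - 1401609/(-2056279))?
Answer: -6835583340051339493592845157/950545892549289185867 ≈ -7.1912e+6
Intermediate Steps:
R(L, G) = 1/949
4093422/(-3495858) - 4901706/(R(-1104, -319)/(-1226528) - 1401609/(-2056279)) = 4093422/(-3495858) - 4901706/((1/949)/(-1226528) - 1401609/(-2056279)) = 4093422*(-1/3495858) - 4901706/((1/949)*(-1/1226528) - 1401609*(-1/2056279)) = -682237/582643 - 4901706/(-1/1163975072 + 1401609/2056279) = -682237/582643 - 4901706/1631437934634569/2393457497077088 = -682237/582643 - 4901706*2393457497077088/1631437934634569 = -682237/582643 - 11732024974167744712128/1631437934634569 = -6835583340051339493592845157/950545892549289185867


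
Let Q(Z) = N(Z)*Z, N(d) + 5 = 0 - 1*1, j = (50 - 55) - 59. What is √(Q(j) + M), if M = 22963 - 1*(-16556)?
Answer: √39903 ≈ 199.76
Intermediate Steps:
j = -64 (j = -5 - 59 = -64)
N(d) = -6 (N(d) = -5 + (0 - 1*1) = -5 + (0 - 1) = -5 - 1 = -6)
M = 39519 (M = 22963 + 16556 = 39519)
Q(Z) = -6*Z
√(Q(j) + M) = √(-6*(-64) + 39519) = √(384 + 39519) = √39903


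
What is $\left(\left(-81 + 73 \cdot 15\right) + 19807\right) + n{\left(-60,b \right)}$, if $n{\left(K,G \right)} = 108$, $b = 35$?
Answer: $20929$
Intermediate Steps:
$\left(\left(-81 + 73 \cdot 15\right) + 19807\right) + n{\left(-60,b \right)} = \left(\left(-81 + 73 \cdot 15\right) + 19807\right) + 108 = \left(\left(-81 + 1095\right) + 19807\right) + 108 = \left(1014 + 19807\right) + 108 = 20821 + 108 = 20929$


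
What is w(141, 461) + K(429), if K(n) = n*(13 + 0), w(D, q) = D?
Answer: 5718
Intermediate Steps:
K(n) = 13*n (K(n) = n*13 = 13*n)
w(141, 461) + K(429) = 141 + 13*429 = 141 + 5577 = 5718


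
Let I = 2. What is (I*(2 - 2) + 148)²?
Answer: 21904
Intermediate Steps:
(I*(2 - 2) + 148)² = (2*(2 - 2) + 148)² = (2*0 + 148)² = (0 + 148)² = 148² = 21904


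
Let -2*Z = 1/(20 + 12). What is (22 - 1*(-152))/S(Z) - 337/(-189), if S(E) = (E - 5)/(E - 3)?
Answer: 2151725/20223 ≈ 106.40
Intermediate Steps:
Z = -1/64 (Z = -1/(2*(20 + 12)) = -½/32 = -½*1/32 = -1/64 ≈ -0.015625)
S(E) = (-5 + E)/(-3 + E)
(22 - 1*(-152))/S(Z) - 337/(-189) = (22 - 1*(-152))/(((-5 - 1/64)/(-3 - 1/64))) - 337/(-189) = (22 + 152)/((-321/64/(-193/64))) - 337*(-1/189) = 174/((-64/193*(-321/64))) + 337/189 = 174/(321/193) + 337/189 = 174*(193/321) + 337/189 = 11194/107 + 337/189 = 2151725/20223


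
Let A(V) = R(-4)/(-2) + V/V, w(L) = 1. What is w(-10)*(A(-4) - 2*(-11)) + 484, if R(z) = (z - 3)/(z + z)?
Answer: 8105/16 ≈ 506.56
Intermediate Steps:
R(z) = (-3 + z)/(2*z) (R(z) = (-3 + z)/((2*z)) = (-3 + z)*(1/(2*z)) = (-3 + z)/(2*z))
A(V) = 9/16 (A(V) = ((1/2)*(-3 - 4)/(-4))/(-2) + V/V = ((1/2)*(-1/4)*(-7))*(-1/2) + 1 = (7/8)*(-1/2) + 1 = -7/16 + 1 = 9/16)
w(-10)*(A(-4) - 2*(-11)) + 484 = 1*(9/16 - 2*(-11)) + 484 = 1*(9/16 + 22) + 484 = 1*(361/16) + 484 = 361/16 + 484 = 8105/16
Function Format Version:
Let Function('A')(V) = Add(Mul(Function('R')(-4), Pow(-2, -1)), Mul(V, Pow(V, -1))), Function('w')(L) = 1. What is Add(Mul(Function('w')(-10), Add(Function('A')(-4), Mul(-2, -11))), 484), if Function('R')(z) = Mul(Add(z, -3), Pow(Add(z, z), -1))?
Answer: Rational(8105, 16) ≈ 506.56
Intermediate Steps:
Function('R')(z) = Mul(Rational(1, 2), Pow(z, -1), Add(-3, z)) (Function('R')(z) = Mul(Add(-3, z), Pow(Mul(2, z), -1)) = Mul(Add(-3, z), Mul(Rational(1, 2), Pow(z, -1))) = Mul(Rational(1, 2), Pow(z, -1), Add(-3, z)))
Function('A')(V) = Rational(9, 16) (Function('A')(V) = Add(Mul(Mul(Rational(1, 2), Pow(-4, -1), Add(-3, -4)), Pow(-2, -1)), Mul(V, Pow(V, -1))) = Add(Mul(Mul(Rational(1, 2), Rational(-1, 4), -7), Rational(-1, 2)), 1) = Add(Mul(Rational(7, 8), Rational(-1, 2)), 1) = Add(Rational(-7, 16), 1) = Rational(9, 16))
Add(Mul(Function('w')(-10), Add(Function('A')(-4), Mul(-2, -11))), 484) = Add(Mul(1, Add(Rational(9, 16), Mul(-2, -11))), 484) = Add(Mul(1, Add(Rational(9, 16), 22)), 484) = Add(Mul(1, Rational(361, 16)), 484) = Add(Rational(361, 16), 484) = Rational(8105, 16)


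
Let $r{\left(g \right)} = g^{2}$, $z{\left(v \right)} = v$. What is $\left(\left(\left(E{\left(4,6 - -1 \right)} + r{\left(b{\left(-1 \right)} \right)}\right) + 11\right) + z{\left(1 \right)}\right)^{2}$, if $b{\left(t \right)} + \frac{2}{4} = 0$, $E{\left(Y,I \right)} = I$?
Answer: $\frac{5929}{16} \approx 370.56$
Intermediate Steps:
$b{\left(t \right)} = - \frac{1}{2}$ ($b{\left(t \right)} = - \frac{1}{2} + 0 = - \frac{1}{2}$)
$\left(\left(\left(E{\left(4,6 - -1 \right)} + r{\left(b{\left(-1 \right)} \right)}\right) + 11\right) + z{\left(1 \right)}\right)^{2} = \left(\left(\left(\left(6 - -1\right) + \left(- \frac{1}{2}\right)^{2}\right) + 11\right) + 1\right)^{2} = \left(\left(\left(\left(6 + 1\right) + \frac{1}{4}\right) + 11\right) + 1\right)^{2} = \left(\left(\left(7 + \frac{1}{4}\right) + 11\right) + 1\right)^{2} = \left(\left(\frac{29}{4} + 11\right) + 1\right)^{2} = \left(\frac{73}{4} + 1\right)^{2} = \left(\frac{77}{4}\right)^{2} = \frac{5929}{16}$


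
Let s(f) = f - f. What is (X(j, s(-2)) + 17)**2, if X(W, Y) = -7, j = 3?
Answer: 100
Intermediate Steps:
s(f) = 0
(X(j, s(-2)) + 17)**2 = (-7 + 17)**2 = 10**2 = 100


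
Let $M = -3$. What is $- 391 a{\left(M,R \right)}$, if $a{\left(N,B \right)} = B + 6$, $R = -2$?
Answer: $-1564$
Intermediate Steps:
$a{\left(N,B \right)} = 6 + B$
$- 391 a{\left(M,R \right)} = - 391 \left(6 - 2\right) = \left(-391\right) 4 = -1564$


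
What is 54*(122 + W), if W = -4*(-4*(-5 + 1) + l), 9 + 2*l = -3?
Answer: 4428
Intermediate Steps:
l = -6 (l = -9/2 + (½)*(-3) = -9/2 - 3/2 = -6)
W = -40 (W = -4*(-4*(-5 + 1) - 6) = -4*(-4*(-4) - 6) = -4*(16 - 6) = -4*10 = -40)
54*(122 + W) = 54*(122 - 40) = 54*82 = 4428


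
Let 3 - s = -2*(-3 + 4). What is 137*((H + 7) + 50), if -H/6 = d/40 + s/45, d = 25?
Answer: 86447/12 ≈ 7203.9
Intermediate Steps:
s = 5 (s = 3 - (-2)*(-3 + 4) = 3 - (-2) = 3 - 1*(-2) = 3 + 2 = 5)
H = -53/12 (H = -6*(25/40 + 5/45) = -6*(25*(1/40) + 5*(1/45)) = -6*(5/8 + ⅑) = -6*53/72 = -53/12 ≈ -4.4167)
137*((H + 7) + 50) = 137*((-53/12 + 7) + 50) = 137*(31/12 + 50) = 137*(631/12) = 86447/12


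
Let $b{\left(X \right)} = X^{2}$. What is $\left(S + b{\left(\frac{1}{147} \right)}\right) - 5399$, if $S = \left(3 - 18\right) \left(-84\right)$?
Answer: $- \frac{89439650}{21609} \approx -4139.0$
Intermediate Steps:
$S = 1260$ ($S = \left(-15\right) \left(-84\right) = 1260$)
$\left(S + b{\left(\frac{1}{147} \right)}\right) - 5399 = \left(1260 + \left(\frac{1}{147}\right)^{2}\right) - 5399 = \left(1260 + \frac{1}{21609}\right) - 5399 = \frac{27227341}{21609} - 5399 = - \frac{89439650}{21609}$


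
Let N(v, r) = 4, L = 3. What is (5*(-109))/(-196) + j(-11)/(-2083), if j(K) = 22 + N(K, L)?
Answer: 1130139/408268 ≈ 2.7681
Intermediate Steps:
j(K) = 26 (j(K) = 22 + 4 = 26)
(5*(-109))/(-196) + j(-11)/(-2083) = (5*(-109))/(-196) + 26/(-2083) = -545*(-1/196) + 26*(-1/2083) = 545/196 - 26/2083 = 1130139/408268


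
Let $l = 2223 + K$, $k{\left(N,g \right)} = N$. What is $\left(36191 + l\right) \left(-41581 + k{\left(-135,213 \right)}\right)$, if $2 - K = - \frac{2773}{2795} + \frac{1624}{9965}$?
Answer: $- \frac{8927159329061828}{5570435} \approx -1.6026 \cdot 10^{9}$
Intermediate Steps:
$K = \frac{15759643}{5570435}$ ($K = 2 - \left(- \frac{2773}{2795} + \frac{1624}{9965}\right) = 2 - - \frac{4618773}{5570435} = 2 + \frac{4618773}{5570435} = \frac{15759643}{5570435} \approx 2.8292$)
$l = \frac{12398836648}{5570435}$ ($l = 2223 + \frac{15759643}{5570435} = \frac{12398836648}{5570435} \approx 2225.8$)
$\left(36191 + l\right) \left(-41581 + k{\left(-135,213 \right)}\right) = \left(36191 + \frac{12398836648}{5570435}\right) \left(-41581 - 135\right) = \frac{213998449733}{5570435} \left(-41716\right) = - \frac{8927159329061828}{5570435}$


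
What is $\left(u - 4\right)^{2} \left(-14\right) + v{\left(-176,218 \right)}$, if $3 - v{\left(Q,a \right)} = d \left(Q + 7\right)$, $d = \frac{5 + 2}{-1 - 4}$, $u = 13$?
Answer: $- \frac{6838}{5} \approx -1367.6$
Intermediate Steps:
$d = - \frac{7}{5}$ ($d = \frac{7}{-5} = 7 \left(- \frac{1}{5}\right) = - \frac{7}{5} \approx -1.4$)
$v{\left(Q,a \right)} = \frac{64}{5} + \frac{7 Q}{5}$ ($v{\left(Q,a \right)} = 3 - - \frac{7 \left(Q + 7\right)}{5} = 3 - - \frac{7 \left(7 + Q\right)}{5} = 3 - \left(- \frac{49}{5} - \frac{7 Q}{5}\right) = 3 + \left(\frac{49}{5} + \frac{7 Q}{5}\right) = \frac{64}{5} + \frac{7 Q}{5}$)
$\left(u - 4\right)^{2} \left(-14\right) + v{\left(-176,218 \right)} = \left(13 - 4\right)^{2} \left(-14\right) + \left(\frac{64}{5} + \frac{7}{5} \left(-176\right)\right) = 9^{2} \left(-14\right) + \left(\frac{64}{5} - \frac{1232}{5}\right) = 81 \left(-14\right) - \frac{1168}{5} = -1134 - \frac{1168}{5} = - \frac{6838}{5}$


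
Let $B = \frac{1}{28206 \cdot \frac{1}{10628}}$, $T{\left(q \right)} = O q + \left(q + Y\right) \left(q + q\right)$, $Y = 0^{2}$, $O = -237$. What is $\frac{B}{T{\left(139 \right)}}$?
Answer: $\frac{5314}{80372997} \approx 6.6117 \cdot 10^{-5}$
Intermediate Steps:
$Y = 0$
$T{\left(q \right)} = - 237 q + 2 q^{2}$ ($T{\left(q \right)} = - 237 q + \left(q + 0\right) \left(q + q\right) = - 237 q + q 2 q = - 237 q + 2 q^{2}$)
$B = \frac{5314}{14103}$ ($B = \frac{1}{28206 \cdot \frac{1}{10628}} = \frac{1}{\frac{14103}{5314}} = \frac{5314}{14103} \approx 0.3768$)
$\frac{B}{T{\left(139 \right)}} = \frac{5314}{14103 \cdot 139 \left(-237 + 2 \cdot 139\right)} = \frac{5314}{14103 \cdot 139 \left(-237 + 278\right)} = \frac{5314}{14103 \cdot 139 \cdot 41} = \frac{5314}{14103 \cdot 5699} = \frac{5314}{14103} \cdot \frac{1}{5699} = \frac{5314}{80372997}$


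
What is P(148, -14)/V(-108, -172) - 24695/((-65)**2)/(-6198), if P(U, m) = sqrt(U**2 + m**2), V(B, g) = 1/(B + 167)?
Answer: 4939/5237310 + 590*sqrt(221) ≈ 8771.0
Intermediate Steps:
V(B, g) = 1/(167 + B)
P(148, -14)/V(-108, -172) - 24695/((-65)**2)/(-6198) = sqrt(148**2 + (-14)**2)/(1/(167 - 108)) - 24695/((-65)**2)/(-6198) = sqrt(21904 + 196)/(1/59) - 24695/4225*(-1/6198) = sqrt(22100)/(1/59) - 24695*1/4225*(-1/6198) = (10*sqrt(221))*59 - 4939/845*(-1/6198) = 590*sqrt(221) + 4939/5237310 = 4939/5237310 + 590*sqrt(221)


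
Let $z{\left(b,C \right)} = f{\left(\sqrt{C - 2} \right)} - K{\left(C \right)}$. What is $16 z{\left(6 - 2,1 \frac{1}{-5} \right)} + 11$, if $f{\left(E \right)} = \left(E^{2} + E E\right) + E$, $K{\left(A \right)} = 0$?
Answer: $- \frac{297}{5} + \frac{16 i \sqrt{55}}{5} \approx -59.4 + 23.732 i$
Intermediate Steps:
$f{\left(E \right)} = E + 2 E^{2}$ ($f{\left(E \right)} = \left(E^{2} + E^{2}\right) + E = 2 E^{2} + E = E + 2 E^{2}$)
$z{\left(b,C \right)} = \sqrt{-2 + C} \left(1 + 2 \sqrt{-2 + C}\right)$ ($z{\left(b,C \right)} = \sqrt{C - 2} \left(1 + 2 \sqrt{C - 2}\right) - 0 = \sqrt{-2 + C} \left(1 + 2 \sqrt{-2 + C}\right) + 0 = \sqrt{-2 + C} \left(1 + 2 \sqrt{-2 + C}\right)$)
$16 z{\left(6 - 2,1 \frac{1}{-5} \right)} + 11 = 16 \left(-4 + \sqrt{-2 + 1 \frac{1}{-5}} + 2 \cdot 1 \frac{1}{-5}\right) + 11 = 16 \left(-4 + \sqrt{-2 + 1 \left(- \frac{1}{5}\right)} + 2 \cdot 1 \left(- \frac{1}{5}\right)\right) + 11 = 16 \left(-4 + \sqrt{-2 - \frac{1}{5}} + 2 \left(- \frac{1}{5}\right)\right) + 11 = 16 \left(-4 + \sqrt{- \frac{11}{5}} - \frac{2}{5}\right) + 11 = 16 \left(-4 + \frac{i \sqrt{55}}{5} - \frac{2}{5}\right) + 11 = 16 \left(- \frac{22}{5} + \frac{i \sqrt{55}}{5}\right) + 11 = \left(- \frac{352}{5} + \frac{16 i \sqrt{55}}{5}\right) + 11 = - \frac{297}{5} + \frac{16 i \sqrt{55}}{5}$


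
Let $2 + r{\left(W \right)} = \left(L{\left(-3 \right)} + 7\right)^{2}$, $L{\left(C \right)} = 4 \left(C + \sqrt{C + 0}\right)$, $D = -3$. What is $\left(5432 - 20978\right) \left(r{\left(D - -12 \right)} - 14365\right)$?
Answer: $223706940 + 621840 i \sqrt{3} \approx 2.2371 \cdot 10^{8} + 1.0771 \cdot 10^{6} i$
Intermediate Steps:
$L{\left(C \right)} = 4 C + 4 \sqrt{C}$ ($L{\left(C \right)} = 4 \left(C + \sqrt{C}\right) = 4 C + 4 \sqrt{C}$)
$r{\left(W \right)} = -2 + \left(-5 + 4 i \sqrt{3}\right)^{2}$ ($r{\left(W \right)} = -2 + \left(\left(4 \left(-3\right) + 4 \sqrt{-3}\right) + 7\right)^{2} = -2 + \left(\left(-12 + 4 i \sqrt{3}\right) + 7\right)^{2} = -2 + \left(-5 + 4 i \sqrt{3}\right)^{2}$)
$\left(5432 - 20978\right) \left(r{\left(D - -12 \right)} - 14365\right) = \left(5432 - 20978\right) \left(\left(-25 - 40 i \sqrt{3}\right) - 14365\right) = - 15546 \left(-14390 - 40 i \sqrt{3}\right) = 223706940 + 621840 i \sqrt{3}$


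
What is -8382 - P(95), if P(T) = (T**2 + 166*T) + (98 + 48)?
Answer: -33323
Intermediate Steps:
P(T) = 146 + T**2 + 166*T (P(T) = (T**2 + 166*T) + 146 = 146 + T**2 + 166*T)
-8382 - P(95) = -8382 - (146 + 95**2 + 166*95) = -8382 - (146 + 9025 + 15770) = -8382 - 1*24941 = -8382 - 24941 = -33323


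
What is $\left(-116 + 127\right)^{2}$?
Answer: $121$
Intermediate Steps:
$\left(-116 + 127\right)^{2} = 11^{2} = 121$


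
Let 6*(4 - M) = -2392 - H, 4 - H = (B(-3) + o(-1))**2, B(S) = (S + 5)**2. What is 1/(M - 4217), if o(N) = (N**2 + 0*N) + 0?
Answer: -6/22907 ≈ -0.00026193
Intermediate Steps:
B(S) = (5 + S)**2
o(N) = N**2 (o(N) = (N**2 + 0) + 0 = N**2 + 0 = N**2)
H = -21 (H = 4 - ((5 - 3)**2 + (-1)**2)**2 = 4 - (2**2 + 1)**2 = 4 - (4 + 1)**2 = 4 - 1*5**2 = 4 - 1*25 = 4 - 25 = -21)
M = 2395/6 (M = 4 - (-2392 - 1*(-21))/6 = 4 - (-2392 + 21)/6 = 4 - 1/6*(-2371) = 4 + 2371/6 = 2395/6 ≈ 399.17)
1/(M - 4217) = 1/(2395/6 - 4217) = 1/(-22907/6) = -6/22907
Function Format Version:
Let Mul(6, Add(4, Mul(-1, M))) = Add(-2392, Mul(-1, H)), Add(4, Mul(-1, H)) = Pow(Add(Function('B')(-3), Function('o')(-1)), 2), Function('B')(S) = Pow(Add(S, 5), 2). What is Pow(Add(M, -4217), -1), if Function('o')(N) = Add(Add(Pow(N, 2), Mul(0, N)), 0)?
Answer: Rational(-6, 22907) ≈ -0.00026193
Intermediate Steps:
Function('B')(S) = Pow(Add(5, S), 2)
Function('o')(N) = Pow(N, 2) (Function('o')(N) = Add(Add(Pow(N, 2), 0), 0) = Add(Pow(N, 2), 0) = Pow(N, 2))
H = -21 (H = Add(4, Mul(-1, Pow(Add(Pow(Add(5, -3), 2), Pow(-1, 2)), 2))) = Add(4, Mul(-1, Pow(Add(Pow(2, 2), 1), 2))) = Add(4, Mul(-1, Pow(Add(4, 1), 2))) = Add(4, Mul(-1, Pow(5, 2))) = Add(4, Mul(-1, 25)) = Add(4, -25) = -21)
M = Rational(2395, 6) (M = Add(4, Mul(Rational(-1, 6), Add(-2392, Mul(-1, -21)))) = Add(4, Mul(Rational(-1, 6), Add(-2392, 21))) = Add(4, Mul(Rational(-1, 6), -2371)) = Add(4, Rational(2371, 6)) = Rational(2395, 6) ≈ 399.17)
Pow(Add(M, -4217), -1) = Pow(Add(Rational(2395, 6), -4217), -1) = Pow(Rational(-22907, 6), -1) = Rational(-6, 22907)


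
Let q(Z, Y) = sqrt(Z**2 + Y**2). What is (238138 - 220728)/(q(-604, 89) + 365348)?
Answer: 6360708680/133478788367 - 17410*sqrt(372737)/133478788367 ≈ 0.047574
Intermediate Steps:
q(Z, Y) = sqrt(Y**2 + Z**2)
(238138 - 220728)/(q(-604, 89) + 365348) = (238138 - 220728)/(sqrt(89**2 + (-604)**2) + 365348) = 17410/(sqrt(7921 + 364816) + 365348) = 17410/(sqrt(372737) + 365348) = 17410/(365348 + sqrt(372737))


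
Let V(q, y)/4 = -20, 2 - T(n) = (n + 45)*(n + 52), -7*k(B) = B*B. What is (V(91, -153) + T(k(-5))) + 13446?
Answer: 556722/49 ≈ 11362.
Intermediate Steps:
k(B) = -B**2/7 (k(B) = -B*B/7 = -B**2/7)
T(n) = 2 - (45 + n)*(52 + n) (T(n) = 2 - (n + 45)*(n + 52) = 2 - (45 + n)*(52 + n))
V(q, y) = -80 (V(q, y) = 4*(-20) = -80)
(V(91, -153) + T(k(-5))) + 13446 = (-80 + (-2338 - (-1/7*(-5)**2)**2 - (-97)*(-5)**2/7)) + 13446 = (-80 + (-2338 - (-1/7*25)**2 - (-97)*25/7)) + 13446 = (-80 + (-2338 - (-25/7)**2 - 97*(-25/7))) + 13446 = (-80 + (-2338 - 1*625/49 + 2425/7)) + 13446 = (-80 + (-2338 - 625/49 + 2425/7)) + 13446 = (-80 - 98212/49) + 13446 = -102132/49 + 13446 = 556722/49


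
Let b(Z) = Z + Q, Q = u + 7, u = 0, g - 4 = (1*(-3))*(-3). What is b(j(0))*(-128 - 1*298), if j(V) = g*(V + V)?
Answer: -2982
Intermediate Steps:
g = 13 (g = 4 + (1*(-3))*(-3) = 4 - 3*(-3) = 4 + 9 = 13)
j(V) = 26*V (j(V) = 13*(V + V) = 13*(2*V) = 26*V)
Q = 7 (Q = 0 + 7 = 7)
b(Z) = 7 + Z (b(Z) = Z + 7 = 7 + Z)
b(j(0))*(-128 - 1*298) = (7 + 26*0)*(-128 - 1*298) = (7 + 0)*(-128 - 298) = 7*(-426) = -2982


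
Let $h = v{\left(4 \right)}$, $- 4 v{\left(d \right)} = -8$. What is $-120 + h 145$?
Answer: $170$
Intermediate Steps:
$v{\left(d \right)} = 2$ ($v{\left(d \right)} = \left(- \frac{1}{4}\right) \left(-8\right) = 2$)
$h = 2$
$-120 + h 145 = -120 + 2 \cdot 145 = -120 + 290 = 170$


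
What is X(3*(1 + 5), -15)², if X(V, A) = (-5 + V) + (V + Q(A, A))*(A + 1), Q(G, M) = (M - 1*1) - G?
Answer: 50625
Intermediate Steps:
Q(G, M) = -1 + M - G (Q(G, M) = (M - 1) - G = (-1 + M) - G = -1 + M - G)
X(V, A) = -5 + V + (1 + A)*(-1 + V) (X(V, A) = (-5 + V) + (V + (-1 + A - A))*(A + 1) = (-5 + V) + (V - 1)*(1 + A) = (-5 + V) + (-1 + V)*(1 + A) = (-5 + V) + (1 + A)*(-1 + V) = -5 + V + (1 + A)*(-1 + V))
X(3*(1 + 5), -15)² = (-6 - 1*(-15) + 2*(3*(1 + 5)) - 45*(1 + 5))² = (-6 + 15 + 2*(3*6) - 45*6)² = (-6 + 15 + 2*18 - 15*18)² = (-6 + 15 + 36 - 270)² = (-225)² = 50625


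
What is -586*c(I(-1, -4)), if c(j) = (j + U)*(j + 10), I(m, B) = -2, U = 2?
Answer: 0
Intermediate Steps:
c(j) = (2 + j)*(10 + j) (c(j) = (j + 2)*(j + 10) = (2 + j)*(10 + j))
-586*c(I(-1, -4)) = -586*(20 + (-2)² + 12*(-2)) = -586*(20 + 4 - 24) = -586*0 = 0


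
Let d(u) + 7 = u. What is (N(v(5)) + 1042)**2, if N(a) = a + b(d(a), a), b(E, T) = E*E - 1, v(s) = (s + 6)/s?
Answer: 710542336/625 ≈ 1.1369e+6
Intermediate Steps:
d(u) = -7 + u
v(s) = (6 + s)/s
b(E, T) = -1 + E**2 (b(E, T) = E**2 - 1 = -1 + E**2)
N(a) = -1 + a + (-7 + a)**2 (N(a) = a + (-1 + (-7 + a)**2) = -1 + a + (-7 + a)**2)
(N(v(5)) + 1042)**2 = ((-1 + (6 + 5)/5 + (-7 + (6 + 5)/5)**2) + 1042)**2 = ((-1 + (1/5)*11 + (-7 + (1/5)*11)**2) + 1042)**2 = ((-1 + 11/5 + (-7 + 11/5)**2) + 1042)**2 = ((-1 + 11/5 + (-24/5)**2) + 1042)**2 = ((-1 + 11/5 + 576/25) + 1042)**2 = (606/25 + 1042)**2 = (26656/25)**2 = 710542336/625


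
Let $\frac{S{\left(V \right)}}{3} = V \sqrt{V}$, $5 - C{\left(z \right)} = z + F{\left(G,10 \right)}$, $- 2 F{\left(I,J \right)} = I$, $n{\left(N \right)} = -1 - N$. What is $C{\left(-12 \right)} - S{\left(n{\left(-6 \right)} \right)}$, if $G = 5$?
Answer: $\frac{39}{2} - 15 \sqrt{5} \approx -14.041$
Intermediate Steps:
$F{\left(I,J \right)} = - \frac{I}{2}$
$C{\left(z \right)} = \frac{15}{2} - z$ ($C{\left(z \right)} = 5 - \left(z - \frac{5}{2}\right) = 5 - \left(- \frac{5}{2} + z\right) = \frac{15}{2} - z$)
$S{\left(V \right)} = 3 V^{\frac{3}{2}}$ ($S{\left(V \right)} = 3 V \sqrt{V} = 3 V^{\frac{3}{2}}$)
$C{\left(-12 \right)} - S{\left(n{\left(-6 \right)} \right)} = \left(\frac{15}{2} - -12\right) - 3 \left(-1 - -6\right)^{\frac{3}{2}} = \left(\frac{15}{2} + 12\right) - 3 \left(-1 + 6\right)^{\frac{3}{2}} = \frac{39}{2} - 3 \cdot 5^{\frac{3}{2}} = \frac{39}{2} - 3 \cdot 5 \sqrt{5} = \frac{39}{2} - 15 \sqrt{5}$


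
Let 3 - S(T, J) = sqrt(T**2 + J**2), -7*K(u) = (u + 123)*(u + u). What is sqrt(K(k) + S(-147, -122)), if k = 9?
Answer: sqrt(-16485 - 49*sqrt(36493))/7 ≈ 22.966*I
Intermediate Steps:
K(u) = -2*u*(123 + u)/7 (K(u) = -(u + 123)*(u + u)/7 = -(123 + u)*2*u/7 = -2*u*(123 + u)/7)
S(T, J) = 3 - sqrt(J**2 + T**2) (S(T, J) = 3 - sqrt(T**2 + J**2) = 3 - sqrt(J**2 + T**2))
sqrt(K(k) + S(-147, -122)) = sqrt(-2/7*9*(123 + 9) + (3 - sqrt((-122)**2 + (-147)**2))) = sqrt(-2/7*9*132 + (3 - sqrt(14884 + 21609))) = sqrt(-2376/7 + (3 - sqrt(36493))) = sqrt(-2355/7 - sqrt(36493))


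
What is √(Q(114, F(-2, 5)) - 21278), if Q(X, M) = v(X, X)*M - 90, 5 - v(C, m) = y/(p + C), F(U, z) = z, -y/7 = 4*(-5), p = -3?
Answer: I*√263044803/111 ≈ 146.11*I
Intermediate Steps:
y = 140 (y = -28*(-5) = -7*(-20) = 140)
v(C, m) = 5 - 140/(-3 + C)
Q(X, M) = -90 + 5*M*(-31 + X)/(-3 + X) (Q(X, M) = (5*(-31 + X)/(-3 + X))*M - 90 = 5*M*(-31 + X)/(-3 + X) - 90 = -90 + 5*M*(-31 + X)/(-3 + X))
√(Q(114, F(-2, 5)) - 21278) = √(5*(54 - 18*114 + 5*(-31 + 114))/(-3 + 114) - 21278) = √(5*(54 - 2052 + 5*83)/111 - 21278) = √(5*(1/111)*(54 - 2052 + 415) - 21278) = √(5*(1/111)*(-1583) - 21278) = √(-7915/111 - 21278) = √(-2369773/111) = I*√263044803/111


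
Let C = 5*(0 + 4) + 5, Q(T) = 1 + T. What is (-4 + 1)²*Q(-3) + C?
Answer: 7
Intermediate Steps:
C = 25 (C = 5*4 + 5 = 20 + 5 = 25)
(-4 + 1)²*Q(-3) + C = (-4 + 1)²*(1 - 3) + 25 = (-3)²*(-2) + 25 = 9*(-2) + 25 = -18 + 25 = 7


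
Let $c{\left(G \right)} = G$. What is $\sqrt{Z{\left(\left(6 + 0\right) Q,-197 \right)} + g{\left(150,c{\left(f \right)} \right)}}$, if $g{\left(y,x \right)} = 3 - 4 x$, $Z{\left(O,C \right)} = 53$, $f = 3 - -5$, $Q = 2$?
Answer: $2 \sqrt{6} \approx 4.899$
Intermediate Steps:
$f = 8$ ($f = 3 + 5 = 8$)
$\sqrt{Z{\left(\left(6 + 0\right) Q,-197 \right)} + g{\left(150,c{\left(f \right)} \right)}} = \sqrt{53 + \left(3 - 32\right)} = \sqrt{53 - 29} = \sqrt{24} = 2 \sqrt{6}$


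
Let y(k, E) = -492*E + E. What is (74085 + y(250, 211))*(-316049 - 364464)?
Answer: 20086021708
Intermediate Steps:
y(k, E) = -491*E
(74085 + y(250, 211))*(-316049 - 364464) = (74085 - 491*211)*(-316049 - 364464) = (74085 - 103601)*(-680513) = -29516*(-680513) = 20086021708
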